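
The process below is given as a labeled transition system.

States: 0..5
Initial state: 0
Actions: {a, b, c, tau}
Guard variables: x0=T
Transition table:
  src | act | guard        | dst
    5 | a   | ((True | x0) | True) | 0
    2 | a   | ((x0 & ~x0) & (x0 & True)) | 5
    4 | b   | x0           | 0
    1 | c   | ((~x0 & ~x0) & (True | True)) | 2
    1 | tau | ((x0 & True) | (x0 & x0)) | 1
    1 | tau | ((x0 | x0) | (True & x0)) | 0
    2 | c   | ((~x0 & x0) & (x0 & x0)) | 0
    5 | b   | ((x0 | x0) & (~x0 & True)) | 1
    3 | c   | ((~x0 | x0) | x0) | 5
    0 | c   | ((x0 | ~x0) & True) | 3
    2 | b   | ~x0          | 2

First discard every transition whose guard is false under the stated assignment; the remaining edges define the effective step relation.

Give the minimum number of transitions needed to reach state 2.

Answer: UNREACHABLE

Trace:
Layered search for 2:
  depth 0: {0}
  depth 1: {3}
  depth 2: {5}
2 never appears.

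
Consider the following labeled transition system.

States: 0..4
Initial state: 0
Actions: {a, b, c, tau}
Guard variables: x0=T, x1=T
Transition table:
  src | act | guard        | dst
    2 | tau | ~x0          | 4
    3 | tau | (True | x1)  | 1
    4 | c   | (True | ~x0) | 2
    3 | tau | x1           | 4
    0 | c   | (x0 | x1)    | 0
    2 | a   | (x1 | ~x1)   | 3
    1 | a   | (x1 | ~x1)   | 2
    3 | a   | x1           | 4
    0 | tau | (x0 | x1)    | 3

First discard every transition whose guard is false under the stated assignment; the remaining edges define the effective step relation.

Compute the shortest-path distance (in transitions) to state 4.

Layered search for 4:
  depth 0: {0}
  depth 1: {3}
  depth 2: {1,4}
depth(4)=2, e.g. tau·a

Answer: 2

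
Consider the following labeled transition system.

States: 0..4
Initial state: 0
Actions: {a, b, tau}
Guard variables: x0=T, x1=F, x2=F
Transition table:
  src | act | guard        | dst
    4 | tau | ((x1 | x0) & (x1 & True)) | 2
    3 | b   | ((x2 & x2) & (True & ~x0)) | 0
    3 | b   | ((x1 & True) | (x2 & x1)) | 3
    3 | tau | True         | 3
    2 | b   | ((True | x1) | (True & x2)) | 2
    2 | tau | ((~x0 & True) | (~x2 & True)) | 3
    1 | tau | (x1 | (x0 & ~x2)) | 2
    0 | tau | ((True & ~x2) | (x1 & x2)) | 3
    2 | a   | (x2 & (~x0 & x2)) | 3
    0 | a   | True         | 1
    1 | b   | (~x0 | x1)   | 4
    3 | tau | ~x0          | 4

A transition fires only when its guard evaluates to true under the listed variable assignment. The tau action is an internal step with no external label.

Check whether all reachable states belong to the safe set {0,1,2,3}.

Answer: INVARIANT HOLDS

Analysis:
Safe = {0,1,2,3}
Reach set: {0,1,2,3}
  0: safe
  1: safe
  2: safe
  3: safe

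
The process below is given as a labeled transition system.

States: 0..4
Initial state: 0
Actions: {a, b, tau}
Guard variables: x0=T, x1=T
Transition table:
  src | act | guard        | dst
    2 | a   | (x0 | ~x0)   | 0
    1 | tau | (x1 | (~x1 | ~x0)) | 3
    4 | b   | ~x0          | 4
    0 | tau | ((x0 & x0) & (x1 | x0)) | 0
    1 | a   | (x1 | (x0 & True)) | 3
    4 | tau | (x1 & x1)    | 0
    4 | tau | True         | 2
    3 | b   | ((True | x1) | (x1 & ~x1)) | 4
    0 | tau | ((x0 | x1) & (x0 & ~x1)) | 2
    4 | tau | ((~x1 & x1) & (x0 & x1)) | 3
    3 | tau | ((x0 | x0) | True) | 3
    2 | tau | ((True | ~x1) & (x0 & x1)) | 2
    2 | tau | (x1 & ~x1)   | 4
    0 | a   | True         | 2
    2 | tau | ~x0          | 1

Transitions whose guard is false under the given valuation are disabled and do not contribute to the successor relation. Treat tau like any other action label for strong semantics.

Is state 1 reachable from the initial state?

10 transition(s) survive guard evaluation.
Layer 0: {0}
Layer 1: {2}  now seen {0,2}
Reach set: {0,2}

Answer: UNREACHABLE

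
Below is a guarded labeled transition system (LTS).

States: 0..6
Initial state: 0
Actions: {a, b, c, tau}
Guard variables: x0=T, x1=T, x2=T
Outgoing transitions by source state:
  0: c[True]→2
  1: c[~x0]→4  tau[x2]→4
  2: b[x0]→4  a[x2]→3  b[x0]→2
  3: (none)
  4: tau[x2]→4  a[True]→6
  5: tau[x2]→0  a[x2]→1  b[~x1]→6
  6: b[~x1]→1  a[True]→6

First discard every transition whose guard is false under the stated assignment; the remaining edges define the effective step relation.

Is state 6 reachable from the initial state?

Answer: REACHABLE

Analysis:
10 transition(s) survive guard evaluation.
L0 = {0}
L1 = {2}  now seen {0,2}
L2 = {3,4}  now seen {0,2,3,4}
L3 = {6}  now seen {0,2,3,4,6}
R = {0,2,3,4,6}
trace reaching 6: c·b·a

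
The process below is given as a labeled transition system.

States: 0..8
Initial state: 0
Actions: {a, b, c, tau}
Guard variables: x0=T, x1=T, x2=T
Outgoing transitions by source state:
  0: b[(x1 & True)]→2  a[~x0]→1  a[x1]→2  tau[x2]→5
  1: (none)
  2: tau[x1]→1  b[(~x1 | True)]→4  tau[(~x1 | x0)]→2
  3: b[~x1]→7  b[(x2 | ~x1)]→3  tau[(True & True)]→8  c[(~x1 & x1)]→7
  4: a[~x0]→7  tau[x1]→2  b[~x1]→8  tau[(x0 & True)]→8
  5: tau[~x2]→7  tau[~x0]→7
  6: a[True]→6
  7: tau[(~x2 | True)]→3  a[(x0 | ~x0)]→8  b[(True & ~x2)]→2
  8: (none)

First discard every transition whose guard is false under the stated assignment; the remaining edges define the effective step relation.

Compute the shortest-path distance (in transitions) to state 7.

Answer: UNREACHABLE

Working:
Layered search for 7:
  Layer 0: {0}
  Layer 1: {2,5}
  Layer 2: {1,4}
  Layer 3: {8}
7 never appears.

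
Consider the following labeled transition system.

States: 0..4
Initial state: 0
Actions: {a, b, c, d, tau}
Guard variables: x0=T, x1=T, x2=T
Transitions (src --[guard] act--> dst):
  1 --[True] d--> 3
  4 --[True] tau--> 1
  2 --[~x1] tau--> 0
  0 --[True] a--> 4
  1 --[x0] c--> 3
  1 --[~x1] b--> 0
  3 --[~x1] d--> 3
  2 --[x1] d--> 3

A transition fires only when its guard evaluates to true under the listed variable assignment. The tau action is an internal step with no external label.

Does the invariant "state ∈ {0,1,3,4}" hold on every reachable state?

Inv-set: {0,1,3,4}
R = {0,1,3,4}
  0: ✓
  1: ✓
  3: ✓
  4: ✓

Answer: INVARIANT HOLDS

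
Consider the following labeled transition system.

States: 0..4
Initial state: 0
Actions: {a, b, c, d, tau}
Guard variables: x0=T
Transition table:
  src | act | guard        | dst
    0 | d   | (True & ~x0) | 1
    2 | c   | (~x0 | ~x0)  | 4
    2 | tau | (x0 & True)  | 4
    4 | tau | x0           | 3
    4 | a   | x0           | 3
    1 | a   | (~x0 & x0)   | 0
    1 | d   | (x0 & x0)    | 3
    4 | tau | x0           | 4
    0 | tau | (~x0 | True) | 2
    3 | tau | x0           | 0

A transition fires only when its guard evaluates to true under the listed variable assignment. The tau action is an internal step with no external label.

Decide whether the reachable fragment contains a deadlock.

Answer: DEADLOCK-FREE

Working:
Reach set: {0,2,3,4}
  0: tau→2  [deg 1]
  2: tau→4  [deg 1]
  3: tau→0  [deg 1]
  4: a→3  tau→3  tau→4  [deg 3]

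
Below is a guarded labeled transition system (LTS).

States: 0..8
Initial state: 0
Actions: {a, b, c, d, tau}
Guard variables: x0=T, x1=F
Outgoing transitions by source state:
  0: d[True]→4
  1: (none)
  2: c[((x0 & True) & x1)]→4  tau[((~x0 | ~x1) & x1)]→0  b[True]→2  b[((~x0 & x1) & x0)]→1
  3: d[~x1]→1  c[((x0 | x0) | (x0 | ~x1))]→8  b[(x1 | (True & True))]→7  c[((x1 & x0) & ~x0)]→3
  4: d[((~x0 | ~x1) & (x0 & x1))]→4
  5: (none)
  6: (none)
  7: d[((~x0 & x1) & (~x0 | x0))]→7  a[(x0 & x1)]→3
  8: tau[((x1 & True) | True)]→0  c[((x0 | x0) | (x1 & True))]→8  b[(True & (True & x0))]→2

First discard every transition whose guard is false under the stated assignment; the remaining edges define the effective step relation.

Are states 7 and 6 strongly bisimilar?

Bisimulation quotient by refinement:
  π0 = {{0,1,2,3,4,5,6,7,8}}
  π1 = {{0},{1,4,5,6,7},{2},{3},{8}}
Fixed point at round 2; 5 class(es).
7∈{1,4,5,6,7}, 6∈{1,4,5,6,7}

Answer: BISIMILAR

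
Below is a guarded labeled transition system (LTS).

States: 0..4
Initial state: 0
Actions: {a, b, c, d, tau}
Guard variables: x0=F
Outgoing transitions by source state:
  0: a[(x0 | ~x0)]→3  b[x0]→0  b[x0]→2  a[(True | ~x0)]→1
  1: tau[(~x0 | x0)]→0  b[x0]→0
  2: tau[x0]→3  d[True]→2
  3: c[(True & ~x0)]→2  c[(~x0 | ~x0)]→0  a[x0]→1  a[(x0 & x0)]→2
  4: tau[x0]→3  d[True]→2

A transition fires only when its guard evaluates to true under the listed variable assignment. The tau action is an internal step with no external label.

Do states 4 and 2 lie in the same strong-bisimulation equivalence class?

Answer: BISIMILAR

Trace:
Compute ~ classes (split until stable):
  round 0: {{0,1,2,3,4}}
  round 1: {{0},{1},{2,4},{3}}
Fixed point at round 2; 4 class(es).
[4]={2,4}  [2]={2,4}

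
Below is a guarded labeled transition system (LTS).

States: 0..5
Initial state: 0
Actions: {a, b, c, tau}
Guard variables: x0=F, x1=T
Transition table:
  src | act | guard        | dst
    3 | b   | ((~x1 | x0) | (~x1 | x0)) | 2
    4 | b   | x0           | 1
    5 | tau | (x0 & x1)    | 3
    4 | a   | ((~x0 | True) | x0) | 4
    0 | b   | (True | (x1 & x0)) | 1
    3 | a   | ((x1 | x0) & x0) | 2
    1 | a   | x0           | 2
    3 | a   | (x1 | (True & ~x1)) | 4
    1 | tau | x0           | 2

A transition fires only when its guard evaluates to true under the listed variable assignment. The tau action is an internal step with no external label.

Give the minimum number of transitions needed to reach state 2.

Answer: UNREACHABLE

Trace:
BFS to 2:
  depth 0: {0}
  depth 1: {1}
2 never appears.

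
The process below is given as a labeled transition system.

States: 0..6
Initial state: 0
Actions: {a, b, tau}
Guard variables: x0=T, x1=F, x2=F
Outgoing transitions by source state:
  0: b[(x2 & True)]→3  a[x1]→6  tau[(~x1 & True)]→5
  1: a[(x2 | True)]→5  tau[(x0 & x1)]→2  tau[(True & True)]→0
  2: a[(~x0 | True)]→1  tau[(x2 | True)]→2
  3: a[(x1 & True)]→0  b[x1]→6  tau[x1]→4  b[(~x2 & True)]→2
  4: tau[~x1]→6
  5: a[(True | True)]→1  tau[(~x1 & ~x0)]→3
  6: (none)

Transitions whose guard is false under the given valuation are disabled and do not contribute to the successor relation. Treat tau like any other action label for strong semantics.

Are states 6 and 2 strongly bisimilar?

Answer: NOT BISIMILAR

Trace:
Bisimulation quotient by refinement:
  P[0] = {{0,1,2,3,4,5,6}}
  P[1] = {{0,4},{1,2},{3},{5},{6}}
  P[2] = {{0},{1},{2},{3},{4},{5},{6}}
stable after 3 split(s): 7 block(s)
class of 6: {6}; class of 2: {2}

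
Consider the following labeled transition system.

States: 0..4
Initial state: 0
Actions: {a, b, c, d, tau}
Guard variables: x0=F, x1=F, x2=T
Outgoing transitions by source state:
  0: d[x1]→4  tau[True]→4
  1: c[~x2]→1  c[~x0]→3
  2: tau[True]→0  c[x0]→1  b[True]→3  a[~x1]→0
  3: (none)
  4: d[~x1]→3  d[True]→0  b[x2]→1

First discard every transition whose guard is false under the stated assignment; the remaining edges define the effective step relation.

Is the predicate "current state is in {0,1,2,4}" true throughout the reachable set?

Allowed set {0,1,2,4}
R = {0,1,3,4}
  0: ✓
  1: ✓
  3: VIOLATES
  4: ✓
counterexample path to 3: tau·d

Answer: INVARIANT VIOLATED at state 3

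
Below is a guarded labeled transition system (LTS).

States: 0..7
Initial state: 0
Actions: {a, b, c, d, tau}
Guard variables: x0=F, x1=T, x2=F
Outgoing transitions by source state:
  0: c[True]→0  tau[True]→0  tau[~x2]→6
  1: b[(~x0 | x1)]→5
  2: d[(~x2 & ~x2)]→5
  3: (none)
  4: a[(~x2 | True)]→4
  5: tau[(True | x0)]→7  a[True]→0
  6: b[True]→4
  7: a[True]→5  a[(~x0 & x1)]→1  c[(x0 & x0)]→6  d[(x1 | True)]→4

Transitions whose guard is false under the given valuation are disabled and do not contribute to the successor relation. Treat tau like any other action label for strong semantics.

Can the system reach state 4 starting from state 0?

Answer: REACHABLE

Analysis:
After dropping false guards: 12 live edges.
L0 = {0}
L1 = {6}  total {0,6}
L2 = {4}  total {0,4,6}
R = {0,4,6}
Path to 4: tau·b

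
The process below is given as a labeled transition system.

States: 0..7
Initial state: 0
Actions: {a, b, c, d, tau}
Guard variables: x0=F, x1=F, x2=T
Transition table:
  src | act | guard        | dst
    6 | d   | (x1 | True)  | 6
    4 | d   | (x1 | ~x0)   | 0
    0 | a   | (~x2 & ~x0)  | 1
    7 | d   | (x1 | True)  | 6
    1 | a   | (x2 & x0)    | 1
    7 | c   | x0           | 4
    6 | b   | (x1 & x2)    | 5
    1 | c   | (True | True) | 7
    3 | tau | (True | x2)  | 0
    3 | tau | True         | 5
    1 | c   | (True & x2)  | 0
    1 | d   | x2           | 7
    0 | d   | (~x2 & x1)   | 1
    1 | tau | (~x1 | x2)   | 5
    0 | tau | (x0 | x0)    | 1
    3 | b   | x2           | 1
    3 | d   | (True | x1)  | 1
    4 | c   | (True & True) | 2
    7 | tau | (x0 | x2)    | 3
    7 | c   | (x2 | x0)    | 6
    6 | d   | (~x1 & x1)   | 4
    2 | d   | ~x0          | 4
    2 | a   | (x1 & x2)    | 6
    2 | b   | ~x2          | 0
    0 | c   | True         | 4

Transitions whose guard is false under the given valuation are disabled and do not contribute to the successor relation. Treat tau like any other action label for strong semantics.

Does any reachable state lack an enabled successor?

Reach set: {0,2,4}
  0: c→4  [1 out]
  2: d→4  [1 out]
  4: c→2  d→0  [2 out]

Answer: DEADLOCK-FREE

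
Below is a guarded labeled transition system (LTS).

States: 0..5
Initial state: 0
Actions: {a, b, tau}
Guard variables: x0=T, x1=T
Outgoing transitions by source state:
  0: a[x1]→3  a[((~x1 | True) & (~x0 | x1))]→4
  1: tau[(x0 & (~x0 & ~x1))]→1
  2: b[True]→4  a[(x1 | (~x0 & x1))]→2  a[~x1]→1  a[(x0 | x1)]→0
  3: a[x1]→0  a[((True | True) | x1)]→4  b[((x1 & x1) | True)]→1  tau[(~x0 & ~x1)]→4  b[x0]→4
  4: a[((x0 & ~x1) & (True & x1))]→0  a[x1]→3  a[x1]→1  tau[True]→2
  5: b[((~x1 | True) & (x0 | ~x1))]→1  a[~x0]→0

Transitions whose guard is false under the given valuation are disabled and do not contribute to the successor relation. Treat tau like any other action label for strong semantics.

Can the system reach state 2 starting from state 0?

Answer: REACHABLE

Working:
13 transition(s) survive guard evaluation.
L0 = {0}
L1 = {3,4}  cumulative {0,3,4}
L2 = {1,2}  cumulative {0,1,2,3,4}
Reach set: {0,1,2,3,4}
witness 2: a·tau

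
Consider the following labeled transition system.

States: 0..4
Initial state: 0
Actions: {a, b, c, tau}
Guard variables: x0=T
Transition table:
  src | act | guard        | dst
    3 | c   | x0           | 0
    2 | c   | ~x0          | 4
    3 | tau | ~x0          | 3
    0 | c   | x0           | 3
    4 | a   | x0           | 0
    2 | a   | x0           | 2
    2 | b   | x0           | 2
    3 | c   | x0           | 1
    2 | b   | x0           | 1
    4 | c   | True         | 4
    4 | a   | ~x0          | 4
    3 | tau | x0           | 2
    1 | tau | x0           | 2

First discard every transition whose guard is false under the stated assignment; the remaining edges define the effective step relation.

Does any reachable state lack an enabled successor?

Answer: DEADLOCK-FREE

Working:
Reachable = {0,1,2,3}
  0: c→3  [1 out]
  1: tau→2  [1 out]
  2: a→2  b→1  b→2  [3 out]
  3: c→0  c→1  tau→2  [3 out]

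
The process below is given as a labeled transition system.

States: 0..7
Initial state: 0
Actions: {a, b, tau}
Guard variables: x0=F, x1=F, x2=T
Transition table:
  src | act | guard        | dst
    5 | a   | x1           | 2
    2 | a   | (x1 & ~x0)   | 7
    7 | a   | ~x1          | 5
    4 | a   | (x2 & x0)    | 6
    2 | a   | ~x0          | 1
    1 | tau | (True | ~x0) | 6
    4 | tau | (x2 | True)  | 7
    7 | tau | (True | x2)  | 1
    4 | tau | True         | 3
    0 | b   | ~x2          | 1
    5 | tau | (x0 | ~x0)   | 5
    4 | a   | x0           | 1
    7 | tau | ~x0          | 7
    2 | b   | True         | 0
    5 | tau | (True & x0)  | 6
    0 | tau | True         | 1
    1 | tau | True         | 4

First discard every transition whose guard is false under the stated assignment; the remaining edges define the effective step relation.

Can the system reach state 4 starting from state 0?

Answer: REACHABLE

Trace:
11 transition(s) survive guard evaluation.
L0 = {0}
L1 = {1}  now seen {0,1}
L2 = {4,6}  now seen {0,1,4,6}
L3 = {3,7}  now seen {0,1,3,4,6,7}
L4 = {5}  now seen {0,1,3,4,5,6,7}
Reachable = {0,1,3,4,5,6,7}
witness 4: tau·tau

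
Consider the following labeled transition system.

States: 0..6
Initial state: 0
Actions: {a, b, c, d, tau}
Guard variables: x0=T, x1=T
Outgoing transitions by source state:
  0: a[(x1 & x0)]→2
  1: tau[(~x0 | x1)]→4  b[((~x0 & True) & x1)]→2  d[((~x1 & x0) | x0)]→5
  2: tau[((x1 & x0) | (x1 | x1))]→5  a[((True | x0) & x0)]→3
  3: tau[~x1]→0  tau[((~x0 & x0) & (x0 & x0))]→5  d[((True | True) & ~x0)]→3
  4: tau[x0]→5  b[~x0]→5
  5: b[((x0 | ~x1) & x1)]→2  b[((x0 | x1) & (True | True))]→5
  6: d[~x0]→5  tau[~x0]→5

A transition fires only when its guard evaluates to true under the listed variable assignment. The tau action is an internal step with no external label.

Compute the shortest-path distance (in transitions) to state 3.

BFS to 3:
  depth 0: {0}
  depth 1: {2}
  depth 2: {3,5}
3 enters at depth 2; path a·a

Answer: 2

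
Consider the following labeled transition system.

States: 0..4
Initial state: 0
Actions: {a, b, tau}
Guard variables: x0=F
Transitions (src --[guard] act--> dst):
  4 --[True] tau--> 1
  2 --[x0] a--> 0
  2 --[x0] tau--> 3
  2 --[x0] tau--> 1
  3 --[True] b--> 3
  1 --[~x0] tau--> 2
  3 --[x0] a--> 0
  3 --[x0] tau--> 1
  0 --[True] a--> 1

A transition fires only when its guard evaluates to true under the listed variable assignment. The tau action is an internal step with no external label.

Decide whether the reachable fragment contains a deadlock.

R = {0,1,2}
  0: a→1  [1 exit(s)]
  1: tau→2  [1 exit(s)]
  2: ∅  [deadlock]
trace reaching 2: a·tau

Answer: DEADLOCK at state 2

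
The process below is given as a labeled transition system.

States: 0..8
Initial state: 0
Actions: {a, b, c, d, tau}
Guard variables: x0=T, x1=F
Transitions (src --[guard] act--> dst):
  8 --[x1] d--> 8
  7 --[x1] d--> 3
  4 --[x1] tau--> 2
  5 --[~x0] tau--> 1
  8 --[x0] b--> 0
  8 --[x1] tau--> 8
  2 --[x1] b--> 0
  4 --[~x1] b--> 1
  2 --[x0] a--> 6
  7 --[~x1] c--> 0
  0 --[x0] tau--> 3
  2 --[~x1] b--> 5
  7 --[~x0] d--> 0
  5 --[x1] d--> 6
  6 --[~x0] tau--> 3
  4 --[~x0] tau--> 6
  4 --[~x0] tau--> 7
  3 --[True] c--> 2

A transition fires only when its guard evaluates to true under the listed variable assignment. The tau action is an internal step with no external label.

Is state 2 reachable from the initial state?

Answer: REACHABLE

Analysis:
7 transition(s) survive guard evaluation.
L0 = {0}
L1 = {3}  cumulative {0,3}
L2 = {2}  cumulative {0,2,3}
L3 = {5,6}  cumulative {0,2,3,5,6}
R = {0,2,3,5,6}
Path to 2: tau·c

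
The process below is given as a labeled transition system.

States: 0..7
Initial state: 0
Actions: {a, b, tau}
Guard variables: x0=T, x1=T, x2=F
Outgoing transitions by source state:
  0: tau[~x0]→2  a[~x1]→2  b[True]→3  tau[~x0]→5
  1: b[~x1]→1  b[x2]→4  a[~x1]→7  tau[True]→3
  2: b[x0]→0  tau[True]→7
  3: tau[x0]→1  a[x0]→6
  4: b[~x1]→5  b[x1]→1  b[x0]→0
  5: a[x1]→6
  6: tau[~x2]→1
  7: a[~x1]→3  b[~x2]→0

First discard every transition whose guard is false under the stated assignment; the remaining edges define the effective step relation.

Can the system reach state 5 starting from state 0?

Answer: UNREACHABLE

Working:
Guard filter leaves 11 enabled edge(s).
Layer 0: {0}
Layer 1: {3}  now seen {0,3}
Layer 2: {1,6}  now seen {0,1,3,6}
Reachable = {0,1,3,6}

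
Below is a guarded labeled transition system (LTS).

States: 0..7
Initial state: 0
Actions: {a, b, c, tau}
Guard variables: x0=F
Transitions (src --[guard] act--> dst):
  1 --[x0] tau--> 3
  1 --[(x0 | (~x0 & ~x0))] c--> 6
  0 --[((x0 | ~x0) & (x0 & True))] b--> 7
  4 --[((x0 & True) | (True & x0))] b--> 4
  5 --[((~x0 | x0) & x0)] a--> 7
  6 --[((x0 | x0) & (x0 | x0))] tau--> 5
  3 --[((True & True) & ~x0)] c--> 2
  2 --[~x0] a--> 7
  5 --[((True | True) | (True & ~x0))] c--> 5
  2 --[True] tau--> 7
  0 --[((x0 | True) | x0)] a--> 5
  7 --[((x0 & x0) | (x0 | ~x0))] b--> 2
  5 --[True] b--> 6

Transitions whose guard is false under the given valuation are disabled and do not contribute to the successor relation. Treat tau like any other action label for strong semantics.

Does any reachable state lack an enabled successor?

Answer: DEADLOCK at state 6

Working:
Reach set: {0,5,6}
  0: a→5  [deg 1]
  5: b→6  c→5  [deg 2]
  6: ∅  [deadlock]
witness 6: a·b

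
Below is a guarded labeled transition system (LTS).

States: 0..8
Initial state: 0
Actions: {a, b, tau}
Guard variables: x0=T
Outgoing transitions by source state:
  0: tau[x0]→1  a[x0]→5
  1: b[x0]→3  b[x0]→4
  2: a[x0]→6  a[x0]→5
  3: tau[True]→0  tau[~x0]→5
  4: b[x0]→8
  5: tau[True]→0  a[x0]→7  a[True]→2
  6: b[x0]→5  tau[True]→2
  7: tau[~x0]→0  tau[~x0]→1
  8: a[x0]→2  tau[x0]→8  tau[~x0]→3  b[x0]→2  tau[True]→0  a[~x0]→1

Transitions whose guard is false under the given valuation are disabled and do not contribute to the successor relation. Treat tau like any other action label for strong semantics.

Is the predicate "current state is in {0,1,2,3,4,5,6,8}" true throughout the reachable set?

Inv-set: {0,1,2,3,4,5,6,8}
R = {0,1,2,3,4,5,6,7,8}
  0: ✓
  1: ✓
  2: ✓
  3: ✓
  4: ✓
  5: ✓
  6: ✓
  7: ✗ unsafe
  8: ✓
counterexample path to 7: a·a

Answer: INVARIANT VIOLATED at state 7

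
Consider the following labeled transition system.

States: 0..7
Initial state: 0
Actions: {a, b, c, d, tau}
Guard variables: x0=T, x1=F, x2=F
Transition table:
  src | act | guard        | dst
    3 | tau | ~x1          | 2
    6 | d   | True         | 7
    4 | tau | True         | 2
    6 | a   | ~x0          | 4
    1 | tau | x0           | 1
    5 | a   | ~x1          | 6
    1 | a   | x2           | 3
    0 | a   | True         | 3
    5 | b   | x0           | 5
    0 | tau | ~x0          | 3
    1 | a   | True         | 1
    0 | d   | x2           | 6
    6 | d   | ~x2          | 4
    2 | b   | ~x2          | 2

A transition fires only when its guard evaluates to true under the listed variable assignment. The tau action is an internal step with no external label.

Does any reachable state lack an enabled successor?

Reachable = {0,2,3}
  0: a→3  [1 out]
  2: b→2  [1 out]
  3: tau→2  [1 out]

Answer: DEADLOCK-FREE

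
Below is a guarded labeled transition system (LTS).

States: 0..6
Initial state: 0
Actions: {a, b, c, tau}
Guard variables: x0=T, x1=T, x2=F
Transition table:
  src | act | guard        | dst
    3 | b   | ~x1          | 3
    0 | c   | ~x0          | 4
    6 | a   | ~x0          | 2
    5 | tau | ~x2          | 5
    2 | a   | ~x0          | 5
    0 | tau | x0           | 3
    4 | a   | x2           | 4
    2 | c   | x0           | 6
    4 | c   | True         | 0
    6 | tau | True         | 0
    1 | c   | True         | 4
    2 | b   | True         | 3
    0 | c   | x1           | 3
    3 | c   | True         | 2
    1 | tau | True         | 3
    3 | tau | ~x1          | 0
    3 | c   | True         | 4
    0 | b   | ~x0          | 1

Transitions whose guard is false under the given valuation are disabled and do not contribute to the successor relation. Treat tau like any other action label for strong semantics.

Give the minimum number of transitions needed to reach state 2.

Answer: 2

Trace:
BFS to 2:
  depth 0: {0}
  depth 1: {3}
  depth 2: {2,4}
depth(2)=2, e.g. c·c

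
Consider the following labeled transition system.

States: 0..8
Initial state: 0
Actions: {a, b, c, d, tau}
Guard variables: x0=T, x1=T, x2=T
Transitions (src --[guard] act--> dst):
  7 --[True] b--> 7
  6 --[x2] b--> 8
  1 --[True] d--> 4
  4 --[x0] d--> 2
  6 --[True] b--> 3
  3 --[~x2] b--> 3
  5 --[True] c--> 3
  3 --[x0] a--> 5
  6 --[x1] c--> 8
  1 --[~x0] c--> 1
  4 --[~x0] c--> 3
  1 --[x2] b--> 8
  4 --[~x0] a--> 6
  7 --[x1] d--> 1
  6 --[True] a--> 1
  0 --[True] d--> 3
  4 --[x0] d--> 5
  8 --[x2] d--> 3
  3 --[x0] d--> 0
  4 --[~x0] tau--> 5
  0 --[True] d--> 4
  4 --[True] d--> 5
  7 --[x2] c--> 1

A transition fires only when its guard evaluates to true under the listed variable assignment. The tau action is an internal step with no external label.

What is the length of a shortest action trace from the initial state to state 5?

Answer: 2

Trace:
Layered search for 5:
  depth 0: {0}
  depth 1: {3,4}
  depth 2: {2,5}
depth(5)=2, e.g. d·a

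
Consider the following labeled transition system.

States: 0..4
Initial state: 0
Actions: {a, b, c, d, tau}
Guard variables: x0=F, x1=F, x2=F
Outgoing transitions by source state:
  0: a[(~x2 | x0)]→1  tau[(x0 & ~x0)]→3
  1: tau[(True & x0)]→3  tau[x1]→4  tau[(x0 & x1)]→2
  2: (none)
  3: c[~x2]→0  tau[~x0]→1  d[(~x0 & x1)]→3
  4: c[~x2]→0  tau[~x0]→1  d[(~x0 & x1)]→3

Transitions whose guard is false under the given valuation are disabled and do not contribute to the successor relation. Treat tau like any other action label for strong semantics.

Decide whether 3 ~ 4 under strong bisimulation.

Answer: BISIMILAR

Analysis:
Bisimulation quotient by refinement:
  P[0] = {{0,1,2,3,4}}
  P[1] = {{0},{1,2},{3,4}}
stable after 2 split(s): 3 block(s)
class of 3: {3,4}; class of 4: {3,4}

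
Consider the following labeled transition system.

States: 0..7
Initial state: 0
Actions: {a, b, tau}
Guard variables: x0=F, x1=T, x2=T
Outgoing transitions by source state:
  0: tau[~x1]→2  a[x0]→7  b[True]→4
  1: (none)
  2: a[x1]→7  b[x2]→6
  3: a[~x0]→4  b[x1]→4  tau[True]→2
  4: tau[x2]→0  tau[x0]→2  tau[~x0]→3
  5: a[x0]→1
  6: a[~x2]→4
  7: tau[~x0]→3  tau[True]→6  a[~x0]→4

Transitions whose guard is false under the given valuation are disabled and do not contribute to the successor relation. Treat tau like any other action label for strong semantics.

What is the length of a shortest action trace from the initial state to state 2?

Answer: 3

Analysis:
Layered search for 2:
  L0 = {0}
  L1 = {4}
  L2 = {3}
  L3 = {2}
2 enters at depth 3; path b·tau·tau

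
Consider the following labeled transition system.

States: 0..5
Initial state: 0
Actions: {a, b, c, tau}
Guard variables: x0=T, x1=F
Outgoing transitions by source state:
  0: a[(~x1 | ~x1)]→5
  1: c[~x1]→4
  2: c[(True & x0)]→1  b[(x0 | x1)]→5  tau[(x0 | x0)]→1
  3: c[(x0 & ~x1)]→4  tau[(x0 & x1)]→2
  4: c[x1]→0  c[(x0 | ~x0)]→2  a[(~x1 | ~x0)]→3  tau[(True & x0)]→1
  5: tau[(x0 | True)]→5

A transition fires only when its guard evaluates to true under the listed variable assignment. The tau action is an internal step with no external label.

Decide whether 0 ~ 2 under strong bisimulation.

Compute ~ classes (split until stable):
  P[0] = {{0,1,2,3,4,5}}
  P[1] = {{0},{1,3},{2},{4},{5}}
5 equivalence class(es) (converged in 2)
0∈{0}, 2∈{2}

Answer: NOT BISIMILAR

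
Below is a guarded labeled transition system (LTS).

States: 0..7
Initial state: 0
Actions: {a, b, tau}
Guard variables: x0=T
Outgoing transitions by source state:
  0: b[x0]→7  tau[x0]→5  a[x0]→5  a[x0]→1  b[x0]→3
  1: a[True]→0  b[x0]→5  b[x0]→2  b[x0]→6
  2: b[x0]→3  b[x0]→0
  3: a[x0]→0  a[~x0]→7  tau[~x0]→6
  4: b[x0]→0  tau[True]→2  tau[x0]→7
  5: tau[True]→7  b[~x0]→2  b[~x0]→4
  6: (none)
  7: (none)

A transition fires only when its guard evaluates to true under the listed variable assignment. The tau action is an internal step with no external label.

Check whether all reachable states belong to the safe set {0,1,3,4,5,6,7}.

Safe = {0,1,3,4,5,6,7}
Reachable = {0,1,2,3,5,6,7}
  0: safe
  1: safe
  2: VIOLATES
  3: safe
  5: safe
  6: safe
  7: safe
reach 2 via a·b — violates

Answer: INVARIANT VIOLATED at state 2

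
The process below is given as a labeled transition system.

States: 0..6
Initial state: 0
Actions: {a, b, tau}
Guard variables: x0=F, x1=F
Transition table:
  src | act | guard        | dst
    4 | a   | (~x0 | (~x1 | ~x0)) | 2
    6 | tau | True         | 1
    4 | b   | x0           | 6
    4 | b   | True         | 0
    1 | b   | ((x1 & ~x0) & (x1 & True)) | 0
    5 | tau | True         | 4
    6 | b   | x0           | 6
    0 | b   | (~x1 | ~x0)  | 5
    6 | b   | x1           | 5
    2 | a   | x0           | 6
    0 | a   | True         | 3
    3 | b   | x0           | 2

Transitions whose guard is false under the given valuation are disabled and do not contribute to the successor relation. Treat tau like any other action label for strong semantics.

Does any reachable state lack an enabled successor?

Reachable = {0,2,3,4,5}
  0: a→3  b→5  [2 out]
  2: ∅  [STUCK]
  3: ∅  [STUCK]
  4: a→2  b→0  [2 out]
  5: tau→4  [1 out]
trace reaching 2: b·tau·a

Answer: DEADLOCK at state 2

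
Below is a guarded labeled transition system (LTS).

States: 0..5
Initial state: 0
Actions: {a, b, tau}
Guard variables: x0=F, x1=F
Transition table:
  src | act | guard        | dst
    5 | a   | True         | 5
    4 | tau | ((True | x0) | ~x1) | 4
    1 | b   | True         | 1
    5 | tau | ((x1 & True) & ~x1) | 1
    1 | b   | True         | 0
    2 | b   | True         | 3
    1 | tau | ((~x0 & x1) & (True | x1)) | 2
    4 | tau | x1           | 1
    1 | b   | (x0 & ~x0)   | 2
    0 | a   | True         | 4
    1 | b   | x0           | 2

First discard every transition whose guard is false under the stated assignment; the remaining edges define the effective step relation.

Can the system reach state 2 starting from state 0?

Guard filter leaves 6 enabled edge(s).
L0 = {0}
L1 = {4}  now seen {0,4}
Reachable = {0,4}

Answer: UNREACHABLE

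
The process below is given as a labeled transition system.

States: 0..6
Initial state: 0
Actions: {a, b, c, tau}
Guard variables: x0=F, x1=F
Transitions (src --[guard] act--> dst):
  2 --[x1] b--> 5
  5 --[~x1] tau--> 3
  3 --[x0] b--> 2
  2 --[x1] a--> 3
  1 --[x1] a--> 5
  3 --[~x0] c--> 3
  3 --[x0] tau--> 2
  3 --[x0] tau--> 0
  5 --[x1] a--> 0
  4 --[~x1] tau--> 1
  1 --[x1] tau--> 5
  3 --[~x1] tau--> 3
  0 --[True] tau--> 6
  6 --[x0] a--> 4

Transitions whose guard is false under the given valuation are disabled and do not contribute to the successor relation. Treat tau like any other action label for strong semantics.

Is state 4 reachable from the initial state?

Answer: UNREACHABLE

Analysis:
Guard filter leaves 5 enabled edge(s).
L0 = {0}
L1 = {6}  total {0,6}
R = {0,6}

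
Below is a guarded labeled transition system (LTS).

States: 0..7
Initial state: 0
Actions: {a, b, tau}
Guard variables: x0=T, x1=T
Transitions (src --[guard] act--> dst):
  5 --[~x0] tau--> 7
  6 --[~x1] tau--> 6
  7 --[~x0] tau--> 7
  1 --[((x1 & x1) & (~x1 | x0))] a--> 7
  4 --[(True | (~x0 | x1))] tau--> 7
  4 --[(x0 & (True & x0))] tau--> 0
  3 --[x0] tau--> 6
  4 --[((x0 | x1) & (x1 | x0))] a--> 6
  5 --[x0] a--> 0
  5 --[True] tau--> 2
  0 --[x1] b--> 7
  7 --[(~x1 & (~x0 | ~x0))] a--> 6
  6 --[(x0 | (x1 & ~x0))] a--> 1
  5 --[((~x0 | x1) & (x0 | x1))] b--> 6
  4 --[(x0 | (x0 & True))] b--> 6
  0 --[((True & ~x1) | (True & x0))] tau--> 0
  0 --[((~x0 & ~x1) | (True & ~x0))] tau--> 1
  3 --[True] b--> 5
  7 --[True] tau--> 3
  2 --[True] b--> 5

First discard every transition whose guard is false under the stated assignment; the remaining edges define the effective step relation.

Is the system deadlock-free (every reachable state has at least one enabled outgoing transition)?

Reachable = {0,1,2,3,5,6,7}
  0: b→7  tau→0  [2 out]
  1: a→7  [1 out]
  2: b→5  [1 out]
  3: b→5  tau→6  [2 out]
  5: a→0  b→6  tau→2  [3 out]
  6: a→1  [1 out]
  7: tau→3  [1 out]

Answer: DEADLOCK-FREE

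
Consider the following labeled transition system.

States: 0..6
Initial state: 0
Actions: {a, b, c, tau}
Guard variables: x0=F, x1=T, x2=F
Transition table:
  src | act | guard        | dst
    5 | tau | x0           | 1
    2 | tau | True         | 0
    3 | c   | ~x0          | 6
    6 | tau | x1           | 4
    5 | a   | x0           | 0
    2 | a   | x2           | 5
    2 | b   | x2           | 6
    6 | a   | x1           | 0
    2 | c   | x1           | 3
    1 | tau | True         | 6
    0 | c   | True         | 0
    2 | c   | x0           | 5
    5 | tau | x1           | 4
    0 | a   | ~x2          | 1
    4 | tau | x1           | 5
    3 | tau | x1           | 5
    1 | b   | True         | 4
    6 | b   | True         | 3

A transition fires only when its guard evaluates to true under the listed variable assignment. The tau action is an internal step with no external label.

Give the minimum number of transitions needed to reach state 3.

Breadth-first toward 3:
  Layer 0: {0}
  Layer 1: {1}
  Layer 2: {4,6}
  Layer 3: {3,5}
3 enters at depth 3; path a·tau·b

Answer: 3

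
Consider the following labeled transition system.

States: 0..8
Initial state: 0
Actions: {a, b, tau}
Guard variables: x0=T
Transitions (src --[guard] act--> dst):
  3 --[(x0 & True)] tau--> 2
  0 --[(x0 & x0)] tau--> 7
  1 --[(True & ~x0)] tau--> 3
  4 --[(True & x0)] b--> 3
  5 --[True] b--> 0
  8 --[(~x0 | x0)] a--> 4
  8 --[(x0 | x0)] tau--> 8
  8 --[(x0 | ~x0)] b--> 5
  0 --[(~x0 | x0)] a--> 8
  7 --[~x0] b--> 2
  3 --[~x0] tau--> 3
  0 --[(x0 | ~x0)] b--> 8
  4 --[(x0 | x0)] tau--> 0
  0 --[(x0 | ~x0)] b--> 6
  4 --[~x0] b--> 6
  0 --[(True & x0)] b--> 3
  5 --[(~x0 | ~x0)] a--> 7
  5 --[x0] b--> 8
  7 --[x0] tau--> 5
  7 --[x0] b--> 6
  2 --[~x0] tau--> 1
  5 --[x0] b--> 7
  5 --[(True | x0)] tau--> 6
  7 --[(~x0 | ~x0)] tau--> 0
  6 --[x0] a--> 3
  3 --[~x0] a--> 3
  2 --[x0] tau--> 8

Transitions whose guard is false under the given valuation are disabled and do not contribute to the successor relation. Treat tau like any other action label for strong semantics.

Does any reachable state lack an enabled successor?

Answer: DEADLOCK-FREE

Working:
Reachable = {0,2,3,4,5,6,7,8}
  0: a→8  b→3  b→6  b→8  tau→7  [5 exit(s)]
  2: tau→8  [1 exit(s)]
  3: tau→2  [1 exit(s)]
  4: b→3  tau→0  [2 exit(s)]
  5: b→0  b→7  b→8  tau→6  [4 exit(s)]
  6: a→3  [1 exit(s)]
  7: b→6  tau→5  [2 exit(s)]
  8: a→4  b→5  tau→8  [3 exit(s)]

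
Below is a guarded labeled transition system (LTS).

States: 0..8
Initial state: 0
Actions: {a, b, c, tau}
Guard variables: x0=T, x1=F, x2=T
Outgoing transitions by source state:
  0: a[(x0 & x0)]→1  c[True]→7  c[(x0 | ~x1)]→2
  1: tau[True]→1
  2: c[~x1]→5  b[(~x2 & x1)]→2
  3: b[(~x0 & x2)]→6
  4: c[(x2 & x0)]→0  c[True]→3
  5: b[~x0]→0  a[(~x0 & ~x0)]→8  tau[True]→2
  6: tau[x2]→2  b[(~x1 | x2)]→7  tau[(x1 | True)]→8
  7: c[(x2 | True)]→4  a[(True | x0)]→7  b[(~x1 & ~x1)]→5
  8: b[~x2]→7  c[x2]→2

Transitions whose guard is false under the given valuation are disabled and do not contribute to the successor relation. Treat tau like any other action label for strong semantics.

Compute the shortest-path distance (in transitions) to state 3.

Breadth-first toward 3:
  depth 0: {0}
  depth 1: {1,2,7}
  depth 2: {4,5}
  depth 3: {3}
3 enters at depth 3; path c·c·c

Answer: 3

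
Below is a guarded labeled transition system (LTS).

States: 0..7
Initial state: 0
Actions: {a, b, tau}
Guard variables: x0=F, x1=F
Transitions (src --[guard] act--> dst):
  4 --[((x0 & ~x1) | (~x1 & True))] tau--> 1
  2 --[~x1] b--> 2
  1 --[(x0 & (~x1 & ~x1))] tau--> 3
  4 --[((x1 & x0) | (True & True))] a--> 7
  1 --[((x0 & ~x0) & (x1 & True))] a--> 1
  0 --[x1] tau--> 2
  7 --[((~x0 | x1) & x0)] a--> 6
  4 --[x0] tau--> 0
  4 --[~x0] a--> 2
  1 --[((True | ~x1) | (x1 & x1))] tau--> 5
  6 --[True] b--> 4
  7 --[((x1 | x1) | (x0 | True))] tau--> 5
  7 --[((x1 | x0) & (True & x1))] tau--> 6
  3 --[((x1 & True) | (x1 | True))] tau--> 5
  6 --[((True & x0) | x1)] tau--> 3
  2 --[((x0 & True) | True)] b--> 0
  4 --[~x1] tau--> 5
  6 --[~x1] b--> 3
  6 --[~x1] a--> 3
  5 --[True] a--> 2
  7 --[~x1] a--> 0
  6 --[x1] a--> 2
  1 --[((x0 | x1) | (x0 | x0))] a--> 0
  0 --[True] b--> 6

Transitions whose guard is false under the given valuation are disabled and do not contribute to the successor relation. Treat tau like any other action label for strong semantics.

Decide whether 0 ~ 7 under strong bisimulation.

Bisimulation quotient by refinement:
  π0 = {{0,1,2,3,4,5,6,7}}
  π1 = {{0,2},{1,3},{4,7},{5},{6}}
  π2 = {{0},{1,3},{2},{4},{5},{6},{7}}
Fixed point at round 3; 7 class(es).
class of 0: {0}; class of 7: {7}

Answer: NOT BISIMILAR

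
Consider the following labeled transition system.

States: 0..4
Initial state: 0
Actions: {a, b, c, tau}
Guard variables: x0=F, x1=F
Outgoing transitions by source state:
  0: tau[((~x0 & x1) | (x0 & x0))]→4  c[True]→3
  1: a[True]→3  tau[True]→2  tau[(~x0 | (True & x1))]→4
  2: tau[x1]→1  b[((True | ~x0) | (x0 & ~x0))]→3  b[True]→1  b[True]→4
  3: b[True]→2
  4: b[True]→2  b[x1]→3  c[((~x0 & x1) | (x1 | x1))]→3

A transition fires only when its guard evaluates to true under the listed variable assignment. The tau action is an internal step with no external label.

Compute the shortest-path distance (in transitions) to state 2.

Answer: 2

Working:
Layered search for 2:
  depth 0: {0}
  depth 1: {3}
  depth 2: {2}
first hit 2 at d=2 via c·b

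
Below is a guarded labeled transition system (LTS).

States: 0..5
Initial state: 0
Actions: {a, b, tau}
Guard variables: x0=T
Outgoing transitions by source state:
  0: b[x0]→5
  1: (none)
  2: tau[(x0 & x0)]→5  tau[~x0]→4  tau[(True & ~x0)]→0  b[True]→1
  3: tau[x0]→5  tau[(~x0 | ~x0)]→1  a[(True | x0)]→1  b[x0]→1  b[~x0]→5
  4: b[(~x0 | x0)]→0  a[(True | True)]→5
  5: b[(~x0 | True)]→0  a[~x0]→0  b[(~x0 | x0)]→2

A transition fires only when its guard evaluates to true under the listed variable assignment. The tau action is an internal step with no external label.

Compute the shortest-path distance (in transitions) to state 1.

Answer: 3

Working:
Layered search for 1:
  depth 0: {0}
  depth 1: {5}
  depth 2: {2}
  depth 3: {1}
1 enters at depth 3; path b·b·b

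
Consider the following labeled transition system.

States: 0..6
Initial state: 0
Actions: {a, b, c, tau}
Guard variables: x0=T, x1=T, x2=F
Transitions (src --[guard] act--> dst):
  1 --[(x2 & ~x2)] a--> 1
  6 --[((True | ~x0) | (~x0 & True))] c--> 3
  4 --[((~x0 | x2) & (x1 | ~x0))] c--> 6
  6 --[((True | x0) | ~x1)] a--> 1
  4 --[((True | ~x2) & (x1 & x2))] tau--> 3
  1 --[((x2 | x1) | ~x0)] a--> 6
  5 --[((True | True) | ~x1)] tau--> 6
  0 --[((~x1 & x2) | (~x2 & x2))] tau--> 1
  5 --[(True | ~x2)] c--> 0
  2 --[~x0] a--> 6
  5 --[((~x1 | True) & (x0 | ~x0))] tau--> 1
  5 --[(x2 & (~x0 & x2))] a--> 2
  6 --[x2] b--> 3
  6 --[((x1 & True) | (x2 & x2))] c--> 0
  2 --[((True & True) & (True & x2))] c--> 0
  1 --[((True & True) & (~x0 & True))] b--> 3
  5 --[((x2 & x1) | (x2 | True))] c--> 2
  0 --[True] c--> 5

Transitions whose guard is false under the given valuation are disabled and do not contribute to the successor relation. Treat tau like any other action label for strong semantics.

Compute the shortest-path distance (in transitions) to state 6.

BFS to 6:
  L0 = {0}
  L1 = {5}
  L2 = {1,2,6}
first hit 6 at d=2 via c·tau

Answer: 2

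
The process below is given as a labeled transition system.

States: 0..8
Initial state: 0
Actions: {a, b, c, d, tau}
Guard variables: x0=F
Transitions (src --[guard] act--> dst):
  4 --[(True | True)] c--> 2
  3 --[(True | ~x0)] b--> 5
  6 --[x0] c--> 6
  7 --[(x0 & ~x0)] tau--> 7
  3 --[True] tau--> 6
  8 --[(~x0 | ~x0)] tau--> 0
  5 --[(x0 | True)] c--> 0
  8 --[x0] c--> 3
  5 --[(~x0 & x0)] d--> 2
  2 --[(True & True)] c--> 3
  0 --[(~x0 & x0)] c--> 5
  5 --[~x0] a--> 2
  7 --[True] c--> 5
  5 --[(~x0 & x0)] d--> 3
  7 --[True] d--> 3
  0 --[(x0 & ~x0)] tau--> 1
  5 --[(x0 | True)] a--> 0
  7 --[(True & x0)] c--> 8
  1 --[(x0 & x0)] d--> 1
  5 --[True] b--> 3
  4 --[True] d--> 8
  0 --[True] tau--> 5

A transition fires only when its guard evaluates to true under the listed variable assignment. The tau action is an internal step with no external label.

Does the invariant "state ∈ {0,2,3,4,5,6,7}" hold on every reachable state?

Answer: INVARIANT HOLDS

Trace:
Inv-set: {0,2,3,4,5,6,7}
Reach set: {0,2,3,5,6}
  0: safe
  2: safe
  3: safe
  5: safe
  6: safe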